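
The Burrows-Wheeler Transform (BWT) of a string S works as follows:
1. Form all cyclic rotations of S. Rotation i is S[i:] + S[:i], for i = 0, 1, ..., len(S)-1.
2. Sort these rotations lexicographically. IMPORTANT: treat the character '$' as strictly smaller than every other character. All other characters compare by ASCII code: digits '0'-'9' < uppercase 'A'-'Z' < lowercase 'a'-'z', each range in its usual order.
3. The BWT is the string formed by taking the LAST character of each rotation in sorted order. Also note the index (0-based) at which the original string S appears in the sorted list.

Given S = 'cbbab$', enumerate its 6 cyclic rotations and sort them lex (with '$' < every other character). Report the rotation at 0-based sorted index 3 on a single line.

All 6 rotations (rotation i = S[i:]+S[:i]):
  rot[0] = cbbab$
  rot[1] = bbab$c
  rot[2] = bab$cb
  rot[3] = ab$cbb
  rot[4] = b$cbba
  rot[5] = $cbbab
Sorted (with $ < everything):
  sorted[0] = $cbbab
  sorted[1] = ab$cbb
  sorted[2] = b$cbba
  sorted[3] = bab$cb
  sorted[4] = bbab$c
  sorted[5] = cbbab$
sorted[3] = bab$cb

Answer: bab$cb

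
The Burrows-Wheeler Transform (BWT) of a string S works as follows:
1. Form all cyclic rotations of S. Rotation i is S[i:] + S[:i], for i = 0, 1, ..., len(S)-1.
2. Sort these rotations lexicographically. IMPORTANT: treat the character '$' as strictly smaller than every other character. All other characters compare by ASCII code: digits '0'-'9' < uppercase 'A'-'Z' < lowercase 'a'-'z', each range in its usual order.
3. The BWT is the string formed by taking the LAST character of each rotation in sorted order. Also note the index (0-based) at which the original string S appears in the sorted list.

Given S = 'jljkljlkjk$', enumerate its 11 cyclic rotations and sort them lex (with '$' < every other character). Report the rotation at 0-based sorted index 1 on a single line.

All 11 rotations (rotation i = S[i:]+S[:i]):
  rot[0] = jljkljlkjk$
  rot[1] = ljkljlkjk$j
  rot[2] = jkljlkjk$jl
  rot[3] = kljlkjk$jlj
  rot[4] = ljlkjk$jljk
  rot[5] = jlkjk$jljkl
  rot[6] = lkjk$jljklj
  rot[7] = kjk$jljkljl
  rot[8] = jk$jljkljlk
  rot[9] = k$jljkljlkj
  rot[10] = $jljkljlkjk
Sorted (with $ < everything):
  sorted[0] = $jljkljlkjk
  sorted[1] = jk$jljkljlk
  sorted[2] = jkljlkjk$jl
  sorted[3] = jljkljlkjk$
  sorted[4] = jlkjk$jljkl
  sorted[5] = k$jljkljlkj
  sorted[6] = kjk$jljkljl
  sorted[7] = kljlkjk$jlj
  sorted[8] = ljkljlkjk$j
  sorted[9] = ljlkjk$jljk
  sorted[10] = lkjk$jljklj
sorted[1] = jk$jljkljlk

Answer: jk$jljkljlk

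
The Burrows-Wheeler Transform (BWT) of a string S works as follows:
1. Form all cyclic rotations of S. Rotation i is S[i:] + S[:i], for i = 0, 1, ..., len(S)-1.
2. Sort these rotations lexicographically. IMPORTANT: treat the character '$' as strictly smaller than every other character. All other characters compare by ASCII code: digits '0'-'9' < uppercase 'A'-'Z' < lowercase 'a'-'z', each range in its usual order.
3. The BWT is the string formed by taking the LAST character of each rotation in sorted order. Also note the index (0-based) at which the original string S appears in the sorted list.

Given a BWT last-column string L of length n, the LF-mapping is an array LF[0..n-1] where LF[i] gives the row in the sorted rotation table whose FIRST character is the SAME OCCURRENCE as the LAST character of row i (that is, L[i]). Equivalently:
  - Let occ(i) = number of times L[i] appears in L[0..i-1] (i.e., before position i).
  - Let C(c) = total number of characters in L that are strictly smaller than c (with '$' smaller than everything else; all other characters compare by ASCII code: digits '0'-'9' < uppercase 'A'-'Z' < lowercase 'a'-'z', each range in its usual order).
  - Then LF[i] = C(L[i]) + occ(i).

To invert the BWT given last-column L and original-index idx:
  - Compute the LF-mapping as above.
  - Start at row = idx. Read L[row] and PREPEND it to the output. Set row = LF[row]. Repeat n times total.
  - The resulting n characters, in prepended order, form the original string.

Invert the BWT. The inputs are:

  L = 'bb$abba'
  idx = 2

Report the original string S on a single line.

LF mapping: 3 4 0 1 5 6 2
Walk LF starting at row 2, prepending L[row]:
  step 1: row=2, L[2]='$', prepend. Next row=LF[2]=0
  step 2: row=0, L[0]='b', prepend. Next row=LF[0]=3
  step 3: row=3, L[3]='a', prepend. Next row=LF[3]=1
  step 4: row=1, L[1]='b', prepend. Next row=LF[1]=4
  step 5: row=4, L[4]='b', prepend. Next row=LF[4]=5
  step 6: row=5, L[5]='b', prepend. Next row=LF[5]=6
  step 7: row=6, L[6]='a', prepend. Next row=LF[6]=2
Reversed output: abbbab$

Answer: abbbab$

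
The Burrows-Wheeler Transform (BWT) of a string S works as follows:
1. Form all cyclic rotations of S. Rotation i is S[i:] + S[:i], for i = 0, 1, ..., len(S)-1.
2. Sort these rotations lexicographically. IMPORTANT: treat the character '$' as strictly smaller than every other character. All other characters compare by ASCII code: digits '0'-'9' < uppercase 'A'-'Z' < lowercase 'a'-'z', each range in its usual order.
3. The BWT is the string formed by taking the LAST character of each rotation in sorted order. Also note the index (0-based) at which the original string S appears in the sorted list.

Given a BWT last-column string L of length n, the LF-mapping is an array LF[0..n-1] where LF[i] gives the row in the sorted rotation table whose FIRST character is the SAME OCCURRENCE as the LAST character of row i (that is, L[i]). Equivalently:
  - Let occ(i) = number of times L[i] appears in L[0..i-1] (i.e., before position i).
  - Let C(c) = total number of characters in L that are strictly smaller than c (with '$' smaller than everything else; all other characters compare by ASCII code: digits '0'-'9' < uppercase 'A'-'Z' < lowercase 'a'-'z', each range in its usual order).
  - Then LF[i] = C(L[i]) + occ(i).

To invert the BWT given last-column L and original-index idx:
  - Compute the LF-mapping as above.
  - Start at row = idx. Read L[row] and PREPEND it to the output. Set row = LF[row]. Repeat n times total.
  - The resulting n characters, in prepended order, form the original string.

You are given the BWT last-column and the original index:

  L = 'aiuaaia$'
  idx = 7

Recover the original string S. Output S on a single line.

LF mapping: 1 5 7 2 3 6 4 0
Walk LF starting at row 7, prepending L[row]:
  step 1: row=7, L[7]='$', prepend. Next row=LF[7]=0
  step 2: row=0, L[0]='a', prepend. Next row=LF[0]=1
  step 3: row=1, L[1]='i', prepend. Next row=LF[1]=5
  step 4: row=5, L[5]='i', prepend. Next row=LF[5]=6
  step 5: row=6, L[6]='a', prepend. Next row=LF[6]=4
  step 6: row=4, L[4]='a', prepend. Next row=LF[4]=3
  step 7: row=3, L[3]='a', prepend. Next row=LF[3]=2
  step 8: row=2, L[2]='u', prepend. Next row=LF[2]=7
Reversed output: uaaaiia$

Answer: uaaaiia$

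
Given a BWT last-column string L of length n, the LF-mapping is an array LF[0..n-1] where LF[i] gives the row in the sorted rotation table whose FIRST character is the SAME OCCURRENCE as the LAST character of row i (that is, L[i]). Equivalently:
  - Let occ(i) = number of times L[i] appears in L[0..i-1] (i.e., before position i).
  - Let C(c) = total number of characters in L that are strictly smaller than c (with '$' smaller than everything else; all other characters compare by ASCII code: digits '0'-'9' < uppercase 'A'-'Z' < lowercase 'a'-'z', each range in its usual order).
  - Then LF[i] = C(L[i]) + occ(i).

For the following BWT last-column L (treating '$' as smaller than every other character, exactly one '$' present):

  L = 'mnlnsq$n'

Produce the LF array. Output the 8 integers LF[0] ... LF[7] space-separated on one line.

Char counts: '$':1, 'l':1, 'm':1, 'n':3, 'q':1, 's':1
C (first-col start): C('$')=0, C('l')=1, C('m')=2, C('n')=3, C('q')=6, C('s')=7
L[0]='m': occ=0, LF[0]=C('m')+0=2+0=2
L[1]='n': occ=0, LF[1]=C('n')+0=3+0=3
L[2]='l': occ=0, LF[2]=C('l')+0=1+0=1
L[3]='n': occ=1, LF[3]=C('n')+1=3+1=4
L[4]='s': occ=0, LF[4]=C('s')+0=7+0=7
L[5]='q': occ=0, LF[5]=C('q')+0=6+0=6
L[6]='$': occ=0, LF[6]=C('$')+0=0+0=0
L[7]='n': occ=2, LF[7]=C('n')+2=3+2=5

Answer: 2 3 1 4 7 6 0 5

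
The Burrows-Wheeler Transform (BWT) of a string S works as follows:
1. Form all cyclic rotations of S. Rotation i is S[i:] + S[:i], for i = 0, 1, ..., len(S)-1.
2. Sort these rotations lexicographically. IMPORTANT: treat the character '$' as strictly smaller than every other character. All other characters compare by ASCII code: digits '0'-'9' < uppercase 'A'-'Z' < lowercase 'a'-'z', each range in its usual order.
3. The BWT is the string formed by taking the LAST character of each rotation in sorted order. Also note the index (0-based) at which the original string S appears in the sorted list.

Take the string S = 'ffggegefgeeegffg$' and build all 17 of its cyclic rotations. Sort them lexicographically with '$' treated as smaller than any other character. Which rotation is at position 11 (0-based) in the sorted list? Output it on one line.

Answer: g$ffggegefgeeegff

Derivation:
All 17 rotations (rotation i = S[i:]+S[:i]):
  rot[0] = ffggegefgeeegffg$
  rot[1] = fggegefgeeegffg$f
  rot[2] = ggegefgeeegffg$ff
  rot[3] = gegefgeeegffg$ffg
  rot[4] = egefgeeegffg$ffgg
  rot[5] = gefgeeegffg$ffgge
  rot[6] = efgeeegffg$ffggeg
  rot[7] = fgeeegffg$ffggege
  rot[8] = geeegffg$ffggegef
  rot[9] = eeegffg$ffggegefg
  rot[10] = eegffg$ffggegefge
  rot[11] = egffg$ffggegefgee
  rot[12] = gffg$ffggegefgeee
  rot[13] = ffg$ffggegefgeeeg
  rot[14] = fg$ffggegefgeeegf
  rot[15] = g$ffggegefgeeegff
  rot[16] = $ffggegefgeeegffg
Sorted (with $ < everything):
  sorted[0] = $ffggegefgeeegffg
  sorted[1] = eeegffg$ffggegefg
  sorted[2] = eegffg$ffggegefge
  sorted[3] = efgeeegffg$ffggeg
  sorted[4] = egefgeeegffg$ffgg
  sorted[5] = egffg$ffggegefgee
  sorted[6] = ffg$ffggegefgeeeg
  sorted[7] = ffggegefgeeegffg$
  sorted[8] = fg$ffggegefgeeegf
  sorted[9] = fgeeegffg$ffggege
  sorted[10] = fggegefgeeegffg$f
  sorted[11] = g$ffggegefgeeegff
  sorted[12] = geeegffg$ffggegef
  sorted[13] = gefgeeegffg$ffgge
  sorted[14] = gegefgeeegffg$ffg
  sorted[15] = gffg$ffggegefgeee
  sorted[16] = ggegefgeeegffg$ff
sorted[11] = g$ffggegefgeeegff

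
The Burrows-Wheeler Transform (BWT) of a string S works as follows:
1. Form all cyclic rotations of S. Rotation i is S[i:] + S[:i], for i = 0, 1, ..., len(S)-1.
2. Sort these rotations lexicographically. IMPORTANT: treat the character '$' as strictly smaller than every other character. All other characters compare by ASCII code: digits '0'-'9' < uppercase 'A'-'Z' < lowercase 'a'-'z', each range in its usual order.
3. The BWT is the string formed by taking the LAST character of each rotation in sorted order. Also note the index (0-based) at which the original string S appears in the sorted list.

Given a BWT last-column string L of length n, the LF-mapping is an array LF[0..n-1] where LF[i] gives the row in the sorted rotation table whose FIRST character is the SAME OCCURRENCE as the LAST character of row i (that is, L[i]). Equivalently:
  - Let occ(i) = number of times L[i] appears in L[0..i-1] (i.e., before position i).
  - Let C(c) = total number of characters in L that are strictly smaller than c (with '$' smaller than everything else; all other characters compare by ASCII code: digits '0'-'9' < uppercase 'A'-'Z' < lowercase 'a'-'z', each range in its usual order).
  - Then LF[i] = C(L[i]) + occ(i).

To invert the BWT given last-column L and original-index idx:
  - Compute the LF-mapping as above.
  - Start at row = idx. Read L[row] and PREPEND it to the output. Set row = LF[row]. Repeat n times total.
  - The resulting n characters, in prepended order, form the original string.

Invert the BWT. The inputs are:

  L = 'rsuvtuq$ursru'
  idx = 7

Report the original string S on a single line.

LF mapping: 2 5 8 12 7 9 1 0 10 3 6 4 11
Walk LF starting at row 7, prepending L[row]:
  step 1: row=7, L[7]='$', prepend. Next row=LF[7]=0
  step 2: row=0, L[0]='r', prepend. Next row=LF[0]=2
  step 3: row=2, L[2]='u', prepend. Next row=LF[2]=8
  step 4: row=8, L[8]='u', prepend. Next row=LF[8]=10
  step 5: row=10, L[10]='s', prepend. Next row=LF[10]=6
  step 6: row=6, L[6]='q', prepend. Next row=LF[6]=1
  step 7: row=1, L[1]='s', prepend. Next row=LF[1]=5
  step 8: row=5, L[5]='u', prepend. Next row=LF[5]=9
  step 9: row=9, L[9]='r', prepend. Next row=LF[9]=3
  step 10: row=3, L[3]='v', prepend. Next row=LF[3]=12
  step 11: row=12, L[12]='u', prepend. Next row=LF[12]=11
  step 12: row=11, L[11]='r', prepend. Next row=LF[11]=4
  step 13: row=4, L[4]='t', prepend. Next row=LF[4]=7
Reversed output: truvrusqsuur$

Answer: truvrusqsuur$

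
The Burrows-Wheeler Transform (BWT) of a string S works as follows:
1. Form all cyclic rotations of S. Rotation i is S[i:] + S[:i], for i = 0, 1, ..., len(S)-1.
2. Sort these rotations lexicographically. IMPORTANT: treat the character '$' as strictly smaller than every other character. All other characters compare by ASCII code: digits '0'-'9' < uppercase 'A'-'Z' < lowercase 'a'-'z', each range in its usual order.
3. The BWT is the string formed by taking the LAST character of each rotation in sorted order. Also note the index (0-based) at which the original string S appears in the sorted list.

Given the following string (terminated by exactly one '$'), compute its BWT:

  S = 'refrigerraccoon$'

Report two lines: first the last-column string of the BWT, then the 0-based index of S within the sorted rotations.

Answer: nracrgeiroocr$fe
13

Derivation:
All 16 rotations (rotation i = S[i:]+S[:i]):
  rot[0] = refrigerraccoon$
  rot[1] = efrigerraccoon$r
  rot[2] = frigerraccoon$re
  rot[3] = rigerraccoon$ref
  rot[4] = igerraccoon$refr
  rot[5] = gerraccoon$refri
  rot[6] = erraccoon$refrig
  rot[7] = rraccoon$refrige
  rot[8] = raccoon$refriger
  rot[9] = accoon$refrigerr
  rot[10] = ccoon$refrigerra
  rot[11] = coon$refrigerrac
  rot[12] = oon$refrigerracc
  rot[13] = on$refrigerracco
  rot[14] = n$refrigerraccoo
  rot[15] = $refrigerraccoon
Sorted (with $ < everything):
  sorted[0] = $refrigerraccoon  (last char: 'n')
  sorted[1] = accoon$refrigerr  (last char: 'r')
  sorted[2] = ccoon$refrigerra  (last char: 'a')
  sorted[3] = coon$refrigerrac  (last char: 'c')
  sorted[4] = efrigerraccoon$r  (last char: 'r')
  sorted[5] = erraccoon$refrig  (last char: 'g')
  sorted[6] = frigerraccoon$re  (last char: 'e')
  sorted[7] = gerraccoon$refri  (last char: 'i')
  sorted[8] = igerraccoon$refr  (last char: 'r')
  sorted[9] = n$refrigerraccoo  (last char: 'o')
  sorted[10] = on$refrigerracco  (last char: 'o')
  sorted[11] = oon$refrigerracc  (last char: 'c')
  sorted[12] = raccoon$refriger  (last char: 'r')
  sorted[13] = refrigerraccoon$  (last char: '$')
  sorted[14] = rigerraccoon$ref  (last char: 'f')
  sorted[15] = rraccoon$refrige  (last char: 'e')
Last column: nracrgeiroocr$fe
Original string S is at sorted index 13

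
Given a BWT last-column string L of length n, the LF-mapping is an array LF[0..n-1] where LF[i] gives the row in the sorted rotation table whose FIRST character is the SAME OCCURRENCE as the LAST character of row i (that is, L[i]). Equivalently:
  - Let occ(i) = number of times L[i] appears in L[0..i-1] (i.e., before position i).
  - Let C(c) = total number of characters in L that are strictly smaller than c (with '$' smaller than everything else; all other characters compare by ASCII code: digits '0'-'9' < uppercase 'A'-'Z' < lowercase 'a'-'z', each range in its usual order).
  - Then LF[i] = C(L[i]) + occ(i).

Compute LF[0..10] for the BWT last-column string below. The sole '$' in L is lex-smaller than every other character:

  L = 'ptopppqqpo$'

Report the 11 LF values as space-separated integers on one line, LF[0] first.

Answer: 3 10 1 4 5 6 8 9 7 2 0

Derivation:
Char counts: '$':1, 'o':2, 'p':5, 'q':2, 't':1
C (first-col start): C('$')=0, C('o')=1, C('p')=3, C('q')=8, C('t')=10
L[0]='p': occ=0, LF[0]=C('p')+0=3+0=3
L[1]='t': occ=0, LF[1]=C('t')+0=10+0=10
L[2]='o': occ=0, LF[2]=C('o')+0=1+0=1
L[3]='p': occ=1, LF[3]=C('p')+1=3+1=4
L[4]='p': occ=2, LF[4]=C('p')+2=3+2=5
L[5]='p': occ=3, LF[5]=C('p')+3=3+3=6
L[6]='q': occ=0, LF[6]=C('q')+0=8+0=8
L[7]='q': occ=1, LF[7]=C('q')+1=8+1=9
L[8]='p': occ=4, LF[8]=C('p')+4=3+4=7
L[9]='o': occ=1, LF[9]=C('o')+1=1+1=2
L[10]='$': occ=0, LF[10]=C('$')+0=0+0=0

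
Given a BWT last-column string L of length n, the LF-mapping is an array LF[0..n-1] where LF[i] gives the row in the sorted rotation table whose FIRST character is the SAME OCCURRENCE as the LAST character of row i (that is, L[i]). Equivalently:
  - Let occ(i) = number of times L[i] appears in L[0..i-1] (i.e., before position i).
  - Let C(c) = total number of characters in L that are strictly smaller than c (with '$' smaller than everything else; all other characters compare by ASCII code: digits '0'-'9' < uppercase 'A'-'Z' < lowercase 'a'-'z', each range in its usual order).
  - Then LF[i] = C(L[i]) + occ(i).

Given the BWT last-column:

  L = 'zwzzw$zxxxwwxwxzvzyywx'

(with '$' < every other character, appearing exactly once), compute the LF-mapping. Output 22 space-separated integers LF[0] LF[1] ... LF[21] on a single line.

Answer: 16 2 17 18 3 0 19 8 9 10 4 5 11 6 12 20 1 21 14 15 7 13

Derivation:
Char counts: '$':1, 'v':1, 'w':6, 'x':6, 'y':2, 'z':6
C (first-col start): C('$')=0, C('v')=1, C('w')=2, C('x')=8, C('y')=14, C('z')=16
L[0]='z': occ=0, LF[0]=C('z')+0=16+0=16
L[1]='w': occ=0, LF[1]=C('w')+0=2+0=2
L[2]='z': occ=1, LF[2]=C('z')+1=16+1=17
L[3]='z': occ=2, LF[3]=C('z')+2=16+2=18
L[4]='w': occ=1, LF[4]=C('w')+1=2+1=3
L[5]='$': occ=0, LF[5]=C('$')+0=0+0=0
L[6]='z': occ=3, LF[6]=C('z')+3=16+3=19
L[7]='x': occ=0, LF[7]=C('x')+0=8+0=8
L[8]='x': occ=1, LF[8]=C('x')+1=8+1=9
L[9]='x': occ=2, LF[9]=C('x')+2=8+2=10
L[10]='w': occ=2, LF[10]=C('w')+2=2+2=4
L[11]='w': occ=3, LF[11]=C('w')+3=2+3=5
L[12]='x': occ=3, LF[12]=C('x')+3=8+3=11
L[13]='w': occ=4, LF[13]=C('w')+4=2+4=6
L[14]='x': occ=4, LF[14]=C('x')+4=8+4=12
L[15]='z': occ=4, LF[15]=C('z')+4=16+4=20
L[16]='v': occ=0, LF[16]=C('v')+0=1+0=1
L[17]='z': occ=5, LF[17]=C('z')+5=16+5=21
L[18]='y': occ=0, LF[18]=C('y')+0=14+0=14
L[19]='y': occ=1, LF[19]=C('y')+1=14+1=15
L[20]='w': occ=5, LF[20]=C('w')+5=2+5=7
L[21]='x': occ=5, LF[21]=C('x')+5=8+5=13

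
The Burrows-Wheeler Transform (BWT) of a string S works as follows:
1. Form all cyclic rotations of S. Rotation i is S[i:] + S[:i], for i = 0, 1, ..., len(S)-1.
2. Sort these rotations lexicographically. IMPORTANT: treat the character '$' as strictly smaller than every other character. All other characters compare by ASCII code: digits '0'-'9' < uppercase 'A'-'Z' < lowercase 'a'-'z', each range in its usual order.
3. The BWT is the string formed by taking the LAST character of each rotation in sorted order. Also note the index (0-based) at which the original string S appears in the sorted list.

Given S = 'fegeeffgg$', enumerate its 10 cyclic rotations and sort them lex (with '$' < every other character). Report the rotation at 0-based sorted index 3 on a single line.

All 10 rotations (rotation i = S[i:]+S[:i]):
  rot[0] = fegeeffgg$
  rot[1] = egeeffgg$f
  rot[2] = geeffgg$fe
  rot[3] = eeffgg$feg
  rot[4] = effgg$fege
  rot[5] = ffgg$fegee
  rot[6] = fgg$fegeef
  rot[7] = gg$fegeeff
  rot[8] = g$fegeeffg
  rot[9] = $fegeeffgg
Sorted (with $ < everything):
  sorted[0] = $fegeeffgg
  sorted[1] = eeffgg$feg
  sorted[2] = effgg$fege
  sorted[3] = egeeffgg$f
  sorted[4] = fegeeffgg$
  sorted[5] = ffgg$fegee
  sorted[6] = fgg$fegeef
  sorted[7] = g$fegeeffg
  sorted[8] = geeffgg$fe
  sorted[9] = gg$fegeeff
sorted[3] = egeeffgg$f

Answer: egeeffgg$f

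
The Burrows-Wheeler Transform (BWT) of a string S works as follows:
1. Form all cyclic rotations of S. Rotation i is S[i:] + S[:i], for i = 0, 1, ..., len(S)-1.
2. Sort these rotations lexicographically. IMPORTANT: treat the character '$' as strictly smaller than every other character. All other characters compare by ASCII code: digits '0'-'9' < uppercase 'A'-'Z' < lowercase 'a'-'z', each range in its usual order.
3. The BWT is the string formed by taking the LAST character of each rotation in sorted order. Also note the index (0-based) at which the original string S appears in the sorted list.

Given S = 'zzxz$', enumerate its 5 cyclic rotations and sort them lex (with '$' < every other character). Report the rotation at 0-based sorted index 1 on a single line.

All 5 rotations (rotation i = S[i:]+S[:i]):
  rot[0] = zzxz$
  rot[1] = zxz$z
  rot[2] = xz$zz
  rot[3] = z$zzx
  rot[4] = $zzxz
Sorted (with $ < everything):
  sorted[0] = $zzxz
  sorted[1] = xz$zz
  sorted[2] = z$zzx
  sorted[3] = zxz$z
  sorted[4] = zzxz$
sorted[1] = xz$zz

Answer: xz$zz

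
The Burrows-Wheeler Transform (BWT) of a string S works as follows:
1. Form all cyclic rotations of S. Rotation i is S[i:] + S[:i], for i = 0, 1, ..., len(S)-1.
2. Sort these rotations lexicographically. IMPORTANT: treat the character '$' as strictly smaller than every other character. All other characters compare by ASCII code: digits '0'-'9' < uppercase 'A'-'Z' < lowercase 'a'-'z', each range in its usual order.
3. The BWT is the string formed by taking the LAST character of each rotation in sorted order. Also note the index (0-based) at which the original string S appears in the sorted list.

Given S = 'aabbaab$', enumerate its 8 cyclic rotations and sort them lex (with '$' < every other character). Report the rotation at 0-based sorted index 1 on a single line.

All 8 rotations (rotation i = S[i:]+S[:i]):
  rot[0] = aabbaab$
  rot[1] = abbaab$a
  rot[2] = bbaab$aa
  rot[3] = baab$aab
  rot[4] = aab$aabb
  rot[5] = ab$aabba
  rot[6] = b$aabbaa
  rot[7] = $aabbaab
Sorted (with $ < everything):
  sorted[0] = $aabbaab
  sorted[1] = aab$aabb
  sorted[2] = aabbaab$
  sorted[3] = ab$aabba
  sorted[4] = abbaab$a
  sorted[5] = b$aabbaa
  sorted[6] = baab$aab
  sorted[7] = bbaab$aa
sorted[1] = aab$aabb

Answer: aab$aabb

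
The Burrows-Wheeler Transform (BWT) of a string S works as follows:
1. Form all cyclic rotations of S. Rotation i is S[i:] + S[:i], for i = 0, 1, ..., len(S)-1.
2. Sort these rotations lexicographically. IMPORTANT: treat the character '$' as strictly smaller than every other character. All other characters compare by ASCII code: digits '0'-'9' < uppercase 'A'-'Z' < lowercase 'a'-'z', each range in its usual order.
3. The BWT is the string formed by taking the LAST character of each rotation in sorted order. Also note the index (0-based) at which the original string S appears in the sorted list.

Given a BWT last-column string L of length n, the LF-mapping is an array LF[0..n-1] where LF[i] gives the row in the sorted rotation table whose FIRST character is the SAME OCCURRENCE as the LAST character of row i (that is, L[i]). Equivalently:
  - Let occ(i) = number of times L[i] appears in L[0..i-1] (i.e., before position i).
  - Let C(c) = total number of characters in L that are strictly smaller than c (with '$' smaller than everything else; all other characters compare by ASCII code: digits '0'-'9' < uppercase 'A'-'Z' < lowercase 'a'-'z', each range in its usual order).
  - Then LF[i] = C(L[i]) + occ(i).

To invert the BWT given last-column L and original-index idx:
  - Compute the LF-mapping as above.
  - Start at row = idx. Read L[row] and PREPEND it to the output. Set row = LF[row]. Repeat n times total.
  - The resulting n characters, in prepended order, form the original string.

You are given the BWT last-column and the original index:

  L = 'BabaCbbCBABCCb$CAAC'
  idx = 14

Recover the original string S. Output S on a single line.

LF mapping: 4 13 15 14 7 16 17 8 5 1 6 9 10 18 0 11 2 3 12
Walk LF starting at row 14, prepending L[row]:
  step 1: row=14, L[14]='$', prepend. Next row=LF[14]=0
  step 2: row=0, L[0]='B', prepend. Next row=LF[0]=4
  step 3: row=4, L[4]='C', prepend. Next row=LF[4]=7
  step 4: row=7, L[7]='C', prepend. Next row=LF[7]=8
  step 5: row=8, L[8]='B', prepend. Next row=LF[8]=5
  step 6: row=5, L[5]='b', prepend. Next row=LF[5]=16
  step 7: row=16, L[16]='A', prepend. Next row=LF[16]=2
  step 8: row=2, L[2]='b', prepend. Next row=LF[2]=15
  step 9: row=15, L[15]='C', prepend. Next row=LF[15]=11
  step 10: row=11, L[11]='C', prepend. Next row=LF[11]=9
  step 11: row=9, L[9]='A', prepend. Next row=LF[9]=1
  step 12: row=1, L[1]='a', prepend. Next row=LF[1]=13
  step 13: row=13, L[13]='b', prepend. Next row=LF[13]=18
  step 14: row=18, L[18]='C', prepend. Next row=LF[18]=12
  step 15: row=12, L[12]='C', prepend. Next row=LF[12]=10
  step 16: row=10, L[10]='B', prepend. Next row=LF[10]=6
  step 17: row=6, L[6]='b', prepend. Next row=LF[6]=17
  step 18: row=17, L[17]='A', prepend. Next row=LF[17]=3
  step 19: row=3, L[3]='a', prepend. Next row=LF[3]=14
Reversed output: aAbBCCbaACCbAbBCCB$

Answer: aAbBCCbaACCbAbBCCB$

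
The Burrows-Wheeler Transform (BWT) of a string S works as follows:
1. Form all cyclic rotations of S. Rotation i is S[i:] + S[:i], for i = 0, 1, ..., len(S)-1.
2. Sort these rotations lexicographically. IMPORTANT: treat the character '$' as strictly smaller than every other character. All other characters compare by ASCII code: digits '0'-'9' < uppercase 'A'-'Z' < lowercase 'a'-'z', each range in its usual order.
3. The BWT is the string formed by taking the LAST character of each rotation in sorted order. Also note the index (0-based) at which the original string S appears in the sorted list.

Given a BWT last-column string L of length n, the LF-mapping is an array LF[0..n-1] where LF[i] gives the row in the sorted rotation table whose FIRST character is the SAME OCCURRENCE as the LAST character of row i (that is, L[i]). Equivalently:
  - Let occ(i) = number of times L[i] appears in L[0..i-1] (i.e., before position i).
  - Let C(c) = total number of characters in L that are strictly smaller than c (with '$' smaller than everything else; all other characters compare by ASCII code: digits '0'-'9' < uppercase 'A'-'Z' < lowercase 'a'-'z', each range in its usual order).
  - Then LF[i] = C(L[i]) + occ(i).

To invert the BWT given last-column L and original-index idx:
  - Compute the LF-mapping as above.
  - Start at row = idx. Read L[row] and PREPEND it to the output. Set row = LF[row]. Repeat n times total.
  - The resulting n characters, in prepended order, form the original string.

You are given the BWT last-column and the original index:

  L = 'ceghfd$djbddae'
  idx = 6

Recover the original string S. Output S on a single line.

LF mapping: 3 8 11 12 10 4 0 5 13 2 6 7 1 9
Walk LF starting at row 6, prepending L[row]:
  step 1: row=6, L[6]='$', prepend. Next row=LF[6]=0
  step 2: row=0, L[0]='c', prepend. Next row=LF[0]=3
  step 3: row=3, L[3]='h', prepend. Next row=LF[3]=12
  step 4: row=12, L[12]='a', prepend. Next row=LF[12]=1
  step 5: row=1, L[1]='e', prepend. Next row=LF[1]=8
  step 6: row=8, L[8]='j', prepend. Next row=LF[8]=13
  step 7: row=13, L[13]='e', prepend. Next row=LF[13]=9
  step 8: row=9, L[9]='b', prepend. Next row=LF[9]=2
  step 9: row=2, L[2]='g', prepend. Next row=LF[2]=11
  step 10: row=11, L[11]='d', prepend. Next row=LF[11]=7
  step 11: row=7, L[7]='d', prepend. Next row=LF[7]=5
  step 12: row=5, L[5]='d', prepend. Next row=LF[5]=4
  step 13: row=4, L[4]='f', prepend. Next row=LF[4]=10
  step 14: row=10, L[10]='d', prepend. Next row=LF[10]=6
Reversed output: dfdddgbejeahc$

Answer: dfdddgbejeahc$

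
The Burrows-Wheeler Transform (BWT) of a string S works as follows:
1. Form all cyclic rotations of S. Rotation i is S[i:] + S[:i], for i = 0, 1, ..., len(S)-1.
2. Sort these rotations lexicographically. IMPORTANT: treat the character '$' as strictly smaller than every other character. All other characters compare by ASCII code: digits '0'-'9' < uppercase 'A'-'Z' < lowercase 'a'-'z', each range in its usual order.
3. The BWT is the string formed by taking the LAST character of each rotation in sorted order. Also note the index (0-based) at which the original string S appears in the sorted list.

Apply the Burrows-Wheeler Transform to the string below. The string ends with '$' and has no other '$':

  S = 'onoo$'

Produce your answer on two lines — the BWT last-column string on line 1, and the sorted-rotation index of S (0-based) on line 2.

All 5 rotations (rotation i = S[i:]+S[:i]):
  rot[0] = onoo$
  rot[1] = noo$o
  rot[2] = oo$on
  rot[3] = o$ono
  rot[4] = $onoo
Sorted (with $ < everything):
  sorted[0] = $onoo  (last char: 'o')
  sorted[1] = noo$o  (last char: 'o')
  sorted[2] = o$ono  (last char: 'o')
  sorted[3] = onoo$  (last char: '$')
  sorted[4] = oo$on  (last char: 'n')
Last column: ooo$n
Original string S is at sorted index 3

Answer: ooo$n
3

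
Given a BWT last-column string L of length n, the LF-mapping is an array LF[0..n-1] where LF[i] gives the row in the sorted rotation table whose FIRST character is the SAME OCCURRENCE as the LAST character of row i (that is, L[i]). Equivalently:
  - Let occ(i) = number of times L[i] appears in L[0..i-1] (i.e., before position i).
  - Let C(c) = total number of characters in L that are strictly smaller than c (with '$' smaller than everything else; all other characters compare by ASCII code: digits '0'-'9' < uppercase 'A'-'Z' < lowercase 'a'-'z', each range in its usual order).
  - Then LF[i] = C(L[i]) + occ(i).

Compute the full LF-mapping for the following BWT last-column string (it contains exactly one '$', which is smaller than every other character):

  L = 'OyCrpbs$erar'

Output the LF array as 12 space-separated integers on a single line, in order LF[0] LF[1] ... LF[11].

Answer: 2 11 1 7 6 4 10 0 5 8 3 9

Derivation:
Char counts: '$':1, 'C':1, 'O':1, 'a':1, 'b':1, 'e':1, 'p':1, 'r':3, 's':1, 'y':1
C (first-col start): C('$')=0, C('C')=1, C('O')=2, C('a')=3, C('b')=4, C('e')=5, C('p')=6, C('r')=7, C('s')=10, C('y')=11
L[0]='O': occ=0, LF[0]=C('O')+0=2+0=2
L[1]='y': occ=0, LF[1]=C('y')+0=11+0=11
L[2]='C': occ=0, LF[2]=C('C')+0=1+0=1
L[3]='r': occ=0, LF[3]=C('r')+0=7+0=7
L[4]='p': occ=0, LF[4]=C('p')+0=6+0=6
L[5]='b': occ=0, LF[5]=C('b')+0=4+0=4
L[6]='s': occ=0, LF[6]=C('s')+0=10+0=10
L[7]='$': occ=0, LF[7]=C('$')+0=0+0=0
L[8]='e': occ=0, LF[8]=C('e')+0=5+0=5
L[9]='r': occ=1, LF[9]=C('r')+1=7+1=8
L[10]='a': occ=0, LF[10]=C('a')+0=3+0=3
L[11]='r': occ=2, LF[11]=C('r')+2=7+2=9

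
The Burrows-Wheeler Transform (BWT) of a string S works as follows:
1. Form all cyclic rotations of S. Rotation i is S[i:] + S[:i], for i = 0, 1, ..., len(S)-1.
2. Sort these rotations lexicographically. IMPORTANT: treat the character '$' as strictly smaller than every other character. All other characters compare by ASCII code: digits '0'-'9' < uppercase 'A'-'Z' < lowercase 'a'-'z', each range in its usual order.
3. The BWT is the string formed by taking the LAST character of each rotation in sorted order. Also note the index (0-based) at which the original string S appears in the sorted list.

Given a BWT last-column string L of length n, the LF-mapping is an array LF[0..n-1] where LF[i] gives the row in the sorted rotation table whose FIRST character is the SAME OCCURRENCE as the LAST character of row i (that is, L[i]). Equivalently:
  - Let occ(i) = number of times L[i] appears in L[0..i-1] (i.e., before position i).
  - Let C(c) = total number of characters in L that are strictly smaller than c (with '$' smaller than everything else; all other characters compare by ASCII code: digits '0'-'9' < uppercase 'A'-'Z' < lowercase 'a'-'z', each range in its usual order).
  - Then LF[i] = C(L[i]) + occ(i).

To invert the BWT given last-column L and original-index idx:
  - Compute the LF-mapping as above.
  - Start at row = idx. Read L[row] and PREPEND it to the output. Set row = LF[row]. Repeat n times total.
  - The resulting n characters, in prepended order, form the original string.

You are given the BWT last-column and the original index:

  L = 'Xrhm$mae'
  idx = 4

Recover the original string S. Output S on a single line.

Answer: hammerX$

Derivation:
LF mapping: 1 7 4 5 0 6 2 3
Walk LF starting at row 4, prepending L[row]:
  step 1: row=4, L[4]='$', prepend. Next row=LF[4]=0
  step 2: row=0, L[0]='X', prepend. Next row=LF[0]=1
  step 3: row=1, L[1]='r', prepend. Next row=LF[1]=7
  step 4: row=7, L[7]='e', prepend. Next row=LF[7]=3
  step 5: row=3, L[3]='m', prepend. Next row=LF[3]=5
  step 6: row=5, L[5]='m', prepend. Next row=LF[5]=6
  step 7: row=6, L[6]='a', prepend. Next row=LF[6]=2
  step 8: row=2, L[2]='h', prepend. Next row=LF[2]=4
Reversed output: hammerX$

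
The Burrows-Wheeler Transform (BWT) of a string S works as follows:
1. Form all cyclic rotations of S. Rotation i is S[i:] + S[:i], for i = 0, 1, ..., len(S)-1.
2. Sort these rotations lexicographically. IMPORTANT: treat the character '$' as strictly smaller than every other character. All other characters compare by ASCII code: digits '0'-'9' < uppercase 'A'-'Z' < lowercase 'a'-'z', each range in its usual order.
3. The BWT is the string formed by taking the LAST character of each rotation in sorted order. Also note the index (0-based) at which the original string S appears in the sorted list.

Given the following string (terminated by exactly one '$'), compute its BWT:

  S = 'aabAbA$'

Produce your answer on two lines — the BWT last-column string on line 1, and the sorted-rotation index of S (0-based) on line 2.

Answer: Abb$aAa
3

Derivation:
All 7 rotations (rotation i = S[i:]+S[:i]):
  rot[0] = aabAbA$
  rot[1] = abAbA$a
  rot[2] = bAbA$aa
  rot[3] = AbA$aab
  rot[4] = bA$aabA
  rot[5] = A$aabAb
  rot[6] = $aabAbA
Sorted (with $ < everything):
  sorted[0] = $aabAbA  (last char: 'A')
  sorted[1] = A$aabAb  (last char: 'b')
  sorted[2] = AbA$aab  (last char: 'b')
  sorted[3] = aabAbA$  (last char: '$')
  sorted[4] = abAbA$a  (last char: 'a')
  sorted[5] = bA$aabA  (last char: 'A')
  sorted[6] = bAbA$aa  (last char: 'a')
Last column: Abb$aAa
Original string S is at sorted index 3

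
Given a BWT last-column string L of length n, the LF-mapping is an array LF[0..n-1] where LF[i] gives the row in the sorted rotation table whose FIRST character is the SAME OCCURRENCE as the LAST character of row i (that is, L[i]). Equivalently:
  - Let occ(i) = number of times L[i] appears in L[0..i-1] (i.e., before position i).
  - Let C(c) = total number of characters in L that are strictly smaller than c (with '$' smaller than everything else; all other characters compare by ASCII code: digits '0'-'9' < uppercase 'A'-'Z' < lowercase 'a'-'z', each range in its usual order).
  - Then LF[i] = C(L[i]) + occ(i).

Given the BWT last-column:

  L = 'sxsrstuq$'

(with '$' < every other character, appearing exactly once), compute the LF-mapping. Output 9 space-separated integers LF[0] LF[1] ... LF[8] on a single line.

Answer: 3 8 4 2 5 6 7 1 0

Derivation:
Char counts: '$':1, 'q':1, 'r':1, 's':3, 't':1, 'u':1, 'x':1
C (first-col start): C('$')=0, C('q')=1, C('r')=2, C('s')=3, C('t')=6, C('u')=7, C('x')=8
L[0]='s': occ=0, LF[0]=C('s')+0=3+0=3
L[1]='x': occ=0, LF[1]=C('x')+0=8+0=8
L[2]='s': occ=1, LF[2]=C('s')+1=3+1=4
L[3]='r': occ=0, LF[3]=C('r')+0=2+0=2
L[4]='s': occ=2, LF[4]=C('s')+2=3+2=5
L[5]='t': occ=0, LF[5]=C('t')+0=6+0=6
L[6]='u': occ=0, LF[6]=C('u')+0=7+0=7
L[7]='q': occ=0, LF[7]=C('q')+0=1+0=1
L[8]='$': occ=0, LF[8]=C('$')+0=0+0=0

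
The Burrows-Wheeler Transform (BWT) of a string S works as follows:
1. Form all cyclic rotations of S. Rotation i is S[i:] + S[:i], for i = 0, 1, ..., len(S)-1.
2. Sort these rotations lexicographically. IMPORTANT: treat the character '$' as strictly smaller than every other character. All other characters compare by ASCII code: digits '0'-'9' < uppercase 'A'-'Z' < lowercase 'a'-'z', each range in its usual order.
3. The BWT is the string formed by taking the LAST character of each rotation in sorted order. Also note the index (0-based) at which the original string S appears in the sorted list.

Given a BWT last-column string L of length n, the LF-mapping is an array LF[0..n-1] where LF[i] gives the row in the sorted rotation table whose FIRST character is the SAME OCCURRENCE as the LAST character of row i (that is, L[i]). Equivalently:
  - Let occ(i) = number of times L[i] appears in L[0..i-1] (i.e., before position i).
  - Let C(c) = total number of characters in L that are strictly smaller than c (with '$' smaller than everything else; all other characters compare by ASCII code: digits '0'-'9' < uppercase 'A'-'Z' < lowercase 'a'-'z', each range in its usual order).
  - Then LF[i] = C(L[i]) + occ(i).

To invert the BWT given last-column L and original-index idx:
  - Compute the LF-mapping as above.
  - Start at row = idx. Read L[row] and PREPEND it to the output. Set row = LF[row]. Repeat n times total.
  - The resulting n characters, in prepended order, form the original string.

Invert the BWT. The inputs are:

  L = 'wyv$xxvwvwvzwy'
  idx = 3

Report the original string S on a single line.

LF mapping: 5 11 1 0 9 10 2 6 3 7 4 13 8 12
Walk LF starting at row 3, prepending L[row]:
  step 1: row=3, L[3]='$', prepend. Next row=LF[3]=0
  step 2: row=0, L[0]='w', prepend. Next row=LF[0]=5
  step 3: row=5, L[5]='x', prepend. Next row=LF[5]=10
  step 4: row=10, L[10]='v', prepend. Next row=LF[10]=4
  step 5: row=4, L[4]='x', prepend. Next row=LF[4]=9
  step 6: row=9, L[9]='w', prepend. Next row=LF[9]=7
  step 7: row=7, L[7]='w', prepend. Next row=LF[7]=6
  step 8: row=6, L[6]='v', prepend. Next row=LF[6]=2
  step 9: row=2, L[2]='v', prepend. Next row=LF[2]=1
  step 10: row=1, L[1]='y', prepend. Next row=LF[1]=11
  step 11: row=11, L[11]='z', prepend. Next row=LF[11]=13
  step 12: row=13, L[13]='y', prepend. Next row=LF[13]=12
  step 13: row=12, L[12]='w', prepend. Next row=LF[12]=8
  step 14: row=8, L[8]='v', prepend. Next row=LF[8]=3
Reversed output: vwyzyvvwwxvxw$

Answer: vwyzyvvwwxvxw$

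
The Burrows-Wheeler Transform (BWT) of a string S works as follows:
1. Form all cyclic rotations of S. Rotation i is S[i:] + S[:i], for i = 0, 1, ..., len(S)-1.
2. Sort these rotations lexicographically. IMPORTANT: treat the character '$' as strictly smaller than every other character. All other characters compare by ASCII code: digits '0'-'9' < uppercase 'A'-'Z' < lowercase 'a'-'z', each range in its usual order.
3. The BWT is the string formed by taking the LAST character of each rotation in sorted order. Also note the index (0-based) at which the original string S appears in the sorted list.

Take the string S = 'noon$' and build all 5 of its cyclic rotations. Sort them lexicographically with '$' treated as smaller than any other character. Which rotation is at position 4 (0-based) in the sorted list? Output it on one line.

Answer: oon$n

Derivation:
All 5 rotations (rotation i = S[i:]+S[:i]):
  rot[0] = noon$
  rot[1] = oon$n
  rot[2] = on$no
  rot[3] = n$noo
  rot[4] = $noon
Sorted (with $ < everything):
  sorted[0] = $noon
  sorted[1] = n$noo
  sorted[2] = noon$
  sorted[3] = on$no
  sorted[4] = oon$n
sorted[4] = oon$n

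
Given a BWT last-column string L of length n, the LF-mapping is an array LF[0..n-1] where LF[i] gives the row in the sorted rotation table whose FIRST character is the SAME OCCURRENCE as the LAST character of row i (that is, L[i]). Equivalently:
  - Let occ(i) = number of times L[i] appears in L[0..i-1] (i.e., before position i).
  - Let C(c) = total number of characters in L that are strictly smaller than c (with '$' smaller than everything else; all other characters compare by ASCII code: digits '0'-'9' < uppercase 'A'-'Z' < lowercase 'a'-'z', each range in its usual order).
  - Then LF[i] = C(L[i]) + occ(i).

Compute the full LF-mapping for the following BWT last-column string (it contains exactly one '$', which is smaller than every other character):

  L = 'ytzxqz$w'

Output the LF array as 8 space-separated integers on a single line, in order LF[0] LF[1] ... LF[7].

Answer: 5 2 6 4 1 7 0 3

Derivation:
Char counts: '$':1, 'q':1, 't':1, 'w':1, 'x':1, 'y':1, 'z':2
C (first-col start): C('$')=0, C('q')=1, C('t')=2, C('w')=3, C('x')=4, C('y')=5, C('z')=6
L[0]='y': occ=0, LF[0]=C('y')+0=5+0=5
L[1]='t': occ=0, LF[1]=C('t')+0=2+0=2
L[2]='z': occ=0, LF[2]=C('z')+0=6+0=6
L[3]='x': occ=0, LF[3]=C('x')+0=4+0=4
L[4]='q': occ=0, LF[4]=C('q')+0=1+0=1
L[5]='z': occ=1, LF[5]=C('z')+1=6+1=7
L[6]='$': occ=0, LF[6]=C('$')+0=0+0=0
L[7]='w': occ=0, LF[7]=C('w')+0=3+0=3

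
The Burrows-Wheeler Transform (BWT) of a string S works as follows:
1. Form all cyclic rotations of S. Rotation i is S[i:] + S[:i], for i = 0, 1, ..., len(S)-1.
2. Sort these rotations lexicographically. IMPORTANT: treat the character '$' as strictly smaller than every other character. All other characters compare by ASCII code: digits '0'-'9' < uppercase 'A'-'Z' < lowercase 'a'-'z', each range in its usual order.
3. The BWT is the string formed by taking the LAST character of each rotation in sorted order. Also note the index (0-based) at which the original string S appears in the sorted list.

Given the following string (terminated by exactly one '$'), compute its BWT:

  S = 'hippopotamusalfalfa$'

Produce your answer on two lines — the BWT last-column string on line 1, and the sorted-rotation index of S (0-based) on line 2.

Answer: affstll$haaapppoiuom
7

Derivation:
All 20 rotations (rotation i = S[i:]+S[:i]):
  rot[0] = hippopotamusalfalfa$
  rot[1] = ippopotamusalfalfa$h
  rot[2] = ppopotamusalfalfa$hi
  rot[3] = popotamusalfalfa$hip
  rot[4] = opotamusalfalfa$hipp
  rot[5] = potamusalfalfa$hippo
  rot[6] = otamusalfalfa$hippop
  rot[7] = tamusalfalfa$hippopo
  rot[8] = amusalfalfa$hippopot
  rot[9] = musalfalfa$hippopota
  rot[10] = usalfalfa$hippopotam
  rot[11] = salfalfa$hippopotamu
  rot[12] = alfalfa$hippopotamus
  rot[13] = lfalfa$hippopotamusa
  rot[14] = falfa$hippopotamusal
  rot[15] = alfa$hippopotamusalf
  rot[16] = lfa$hippopotamusalfa
  rot[17] = fa$hippopotamusalfal
  rot[18] = a$hippopotamusalfalf
  rot[19] = $hippopotamusalfalfa
Sorted (with $ < everything):
  sorted[0] = $hippopotamusalfalfa  (last char: 'a')
  sorted[1] = a$hippopotamusalfalf  (last char: 'f')
  sorted[2] = alfa$hippopotamusalf  (last char: 'f')
  sorted[3] = alfalfa$hippopotamus  (last char: 's')
  sorted[4] = amusalfalfa$hippopot  (last char: 't')
  sorted[5] = fa$hippopotamusalfal  (last char: 'l')
  sorted[6] = falfa$hippopotamusal  (last char: 'l')
  sorted[7] = hippopotamusalfalfa$  (last char: '$')
  sorted[8] = ippopotamusalfalfa$h  (last char: 'h')
  sorted[9] = lfa$hippopotamusalfa  (last char: 'a')
  sorted[10] = lfalfa$hippopotamusa  (last char: 'a')
  sorted[11] = musalfalfa$hippopota  (last char: 'a')
  sorted[12] = opotamusalfalfa$hipp  (last char: 'p')
  sorted[13] = otamusalfalfa$hippop  (last char: 'p')
  sorted[14] = popotamusalfalfa$hip  (last char: 'p')
  sorted[15] = potamusalfalfa$hippo  (last char: 'o')
  sorted[16] = ppopotamusalfalfa$hi  (last char: 'i')
  sorted[17] = salfalfa$hippopotamu  (last char: 'u')
  sorted[18] = tamusalfalfa$hippopo  (last char: 'o')
  sorted[19] = usalfalfa$hippopotam  (last char: 'm')
Last column: affstll$haaapppoiuom
Original string S is at sorted index 7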